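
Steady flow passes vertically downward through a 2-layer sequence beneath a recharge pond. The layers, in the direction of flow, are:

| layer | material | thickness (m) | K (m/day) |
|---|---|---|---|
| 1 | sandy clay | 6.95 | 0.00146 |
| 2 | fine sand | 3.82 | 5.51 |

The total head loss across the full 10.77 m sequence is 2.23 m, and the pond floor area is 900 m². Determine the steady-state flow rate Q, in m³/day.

Flow is perpendicular to layering, so the layers act in series and the equivalent K is the thickness-weighted harmonic mean.
Total thickness L = 6.95 + 3.82 = 10.77 m.
Σ(b_i/K_i) = 6.95/0.00146 + 3.82/5.51 = 4761 d.
K_eq = L / Σ(b_i/K_i) = 10.77 / 4761 = 0.002262 m/day.
Q = K_eq · A · (Δh/L) = 0.002262 × 900 × (2.23/10.77) = 0.4216 m³/day.

0.422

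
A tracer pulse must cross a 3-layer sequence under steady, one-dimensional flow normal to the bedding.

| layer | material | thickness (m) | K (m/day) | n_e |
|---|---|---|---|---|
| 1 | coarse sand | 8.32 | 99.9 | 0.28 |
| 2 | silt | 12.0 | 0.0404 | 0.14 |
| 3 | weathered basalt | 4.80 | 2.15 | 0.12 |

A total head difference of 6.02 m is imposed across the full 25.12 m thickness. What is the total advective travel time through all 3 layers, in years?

0.624

With flow normal to the layers, continuity requires the same specific discharge q through every layer.
Σ(b_i/K_i) = 8.32/99.9 + 12.0/0.0404 + 4.80/2.15 = 299.3 d.
q = Δh / Σ(b_i/K_i) = 6.02 / 299.3 = 0.02011 m/day.
In each layer the seepage velocity is v_i = q/n_i, so the layer transit time is t_i = b_i·n_i / q:
  layer 1 (coarse sand): t_1 = 8.32 × 0.28 / 0.02011 = 115.8 d
  layer 2 (silt): t_2 = 12.0 × 0.14 / 0.02011 = 83.54 d
  layer 3 (weathered basalt): t_3 = 4.80 × 0.12 / 0.02011 = 28.64 d
Total t = Σ t_i = 228.0 days = 0.6243 years.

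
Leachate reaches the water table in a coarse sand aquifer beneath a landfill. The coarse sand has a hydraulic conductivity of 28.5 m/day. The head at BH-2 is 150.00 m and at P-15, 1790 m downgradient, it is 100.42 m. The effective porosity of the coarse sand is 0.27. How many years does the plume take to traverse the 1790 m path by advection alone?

Hydraulic gradient i = (150.00 − 100.42) / 1790 = 49.58 / 1790 = 0.02770.
Darcy flux q = K · i = 28.50 × 0.02770 = 0.7894 m/day.
Seepage velocity v = q / n_e = 0.7894 / 0.27 = 2.924 m/day.
Travel time t = L / v = 1790 / 2.924 = 612.2 days = 1.676 years.

1.68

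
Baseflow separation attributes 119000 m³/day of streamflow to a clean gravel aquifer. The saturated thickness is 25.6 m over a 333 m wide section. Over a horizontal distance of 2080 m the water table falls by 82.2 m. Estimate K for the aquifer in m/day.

353

Cross-sectional area A = 333 × 25.6 = 8525 m².
Hydraulic gradient i = Δh / L = 82.2 / 2080 = 0.03952.
From Q = K·A·i, K = Q / (A·i) = 119000 / (8525 × 0.03952) = 353.2 m/day.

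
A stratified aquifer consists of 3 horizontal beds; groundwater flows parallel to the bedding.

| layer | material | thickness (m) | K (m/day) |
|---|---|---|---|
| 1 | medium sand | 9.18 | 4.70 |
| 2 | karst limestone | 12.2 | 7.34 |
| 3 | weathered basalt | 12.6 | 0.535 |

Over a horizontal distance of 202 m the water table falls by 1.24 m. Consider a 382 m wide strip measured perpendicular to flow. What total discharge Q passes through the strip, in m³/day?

Flow is parallel to layering, so each bed carries its own Darcy discharge and the transmissivities add.
Σ(K_i·b_i) = 4.70×9.18 + 7.34×12.2 + 0.535×12.6 = 139.4 m²/day.
Hydraulic gradient i = Δh / L = 1.24 / 202 = 0.006139.
Q = Σ(K_i·b_i) · W · i = 139.4 × 382 × 0.006139 = 327.0 m³/day.

327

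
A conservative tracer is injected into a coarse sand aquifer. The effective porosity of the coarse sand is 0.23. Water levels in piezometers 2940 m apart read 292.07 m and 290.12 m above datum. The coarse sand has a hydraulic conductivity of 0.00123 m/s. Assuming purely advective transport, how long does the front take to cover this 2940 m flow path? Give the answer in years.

26.3

Convert K: 0.00123 m/s × 86400 = 106.3 m/day.
Hydraulic gradient i = (292.07 − 290.12) / 2940 = 1.95 / 2940 = 0.0006633.
Darcy flux q = K · i = 106.3 × 0.0006633 = 0.07049 m/day.
Seepage velocity v = q / n_e = 0.07049 / 0.23 = 0.3065 m/day.
Travel time t = L / v = 2940 / 0.3065 = 9593 days = 26.27 years.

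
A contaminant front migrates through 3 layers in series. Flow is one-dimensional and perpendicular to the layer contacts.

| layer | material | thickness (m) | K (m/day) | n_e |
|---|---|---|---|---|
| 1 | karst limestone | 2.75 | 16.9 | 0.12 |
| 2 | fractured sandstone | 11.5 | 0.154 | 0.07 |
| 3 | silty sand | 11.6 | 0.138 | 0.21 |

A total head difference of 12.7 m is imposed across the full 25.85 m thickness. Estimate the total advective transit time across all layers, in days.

44.7

With flow normal to the layers, continuity requires the same specific discharge q through every layer.
Σ(b_i/K_i) = 2.75/16.9 + 11.5/0.154 + 11.6/0.138 = 158.9 d.
q = Δh / Σ(b_i/K_i) = 12.7 / 158.9 = 0.07993 m/day.
In each layer the seepage velocity is v_i = q/n_i, so the layer transit time is t_i = b_i·n_i / q:
  layer 1 (karst limestone): t_1 = 2.75 × 0.12 / 0.07993 = 4.129 d
  layer 2 (fractured sandstone): t_2 = 11.5 × 0.07 / 0.07993 = 10.07 d
  layer 3 (silty sand): t_3 = 11.6 × 0.21 / 0.07993 = 30.48 d
Total t = Σ t_i = 44.68 days.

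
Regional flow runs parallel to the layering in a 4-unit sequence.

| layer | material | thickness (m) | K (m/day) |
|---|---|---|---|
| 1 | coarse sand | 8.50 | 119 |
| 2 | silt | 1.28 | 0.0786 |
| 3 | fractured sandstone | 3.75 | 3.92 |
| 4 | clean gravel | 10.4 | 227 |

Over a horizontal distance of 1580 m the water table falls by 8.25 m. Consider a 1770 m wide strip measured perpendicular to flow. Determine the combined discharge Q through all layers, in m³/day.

Flow is parallel to layering, so each bed carries its own Darcy discharge and the transmissivities add.
Σ(K_i·b_i) = 119×8.50 + 0.0786×1.28 + 3.92×3.75 + 227×10.4 = 3387 m²/day.
Hydraulic gradient i = Δh / L = 8.25 / 1580 = 0.005222.
Q = Σ(K_i·b_i) · W · i = 3387 × 1770 × 0.005222 = 31304 m³/day.

31300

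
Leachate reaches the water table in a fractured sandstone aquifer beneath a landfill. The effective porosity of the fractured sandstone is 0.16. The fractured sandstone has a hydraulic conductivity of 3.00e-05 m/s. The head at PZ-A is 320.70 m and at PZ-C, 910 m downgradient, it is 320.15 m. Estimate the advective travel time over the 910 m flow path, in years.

254

Convert K: 3.00e-05 m/s × 86400 = 2.592 m/day.
Hydraulic gradient i = (320.70 − 320.15) / 910 = 0.55 / 910 = 0.0006044.
Darcy flux q = K · i = 2.592 × 0.0006044 = 0.001567 m/day.
Seepage velocity v = q / n_e = 0.001567 / 0.16 = 0.009791 m/day.
Travel time t = L / v = 910 / 0.009791 = 92941 days = 254.5 years.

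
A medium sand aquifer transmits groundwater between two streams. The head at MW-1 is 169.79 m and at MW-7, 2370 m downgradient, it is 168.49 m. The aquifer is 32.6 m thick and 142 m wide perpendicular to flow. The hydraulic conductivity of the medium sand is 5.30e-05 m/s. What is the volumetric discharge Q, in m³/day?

11.6

Convert K: 5.30e-05 m/s × 86400 = 4.579 m/day.
Cross-sectional area A = 142 × 32.6 = 4629 m².
Hydraulic gradient i = (169.79 − 168.49) / 2370 = 1.3 / 2370 = 0.0005485.
Darcy's law: Q = K · A · i = 4.579 × 4629 × 0.0005485 = 11.63 m³/day.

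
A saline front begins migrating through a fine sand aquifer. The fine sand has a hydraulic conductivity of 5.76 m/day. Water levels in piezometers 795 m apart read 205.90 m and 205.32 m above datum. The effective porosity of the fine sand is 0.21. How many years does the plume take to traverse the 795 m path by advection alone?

Hydraulic gradient i = (205.90 − 205.32) / 795 = 0.58 / 795 = 0.0007296.
Darcy flux q = K · i = 5.760 × 0.0007296 = 0.004202 m/day.
Seepage velocity v = q / n_e = 0.004202 / 0.21 = 0.02001 m/day.
Travel time t = L / v = 795 / 0.02001 = 39729 days = 108.8 years.

109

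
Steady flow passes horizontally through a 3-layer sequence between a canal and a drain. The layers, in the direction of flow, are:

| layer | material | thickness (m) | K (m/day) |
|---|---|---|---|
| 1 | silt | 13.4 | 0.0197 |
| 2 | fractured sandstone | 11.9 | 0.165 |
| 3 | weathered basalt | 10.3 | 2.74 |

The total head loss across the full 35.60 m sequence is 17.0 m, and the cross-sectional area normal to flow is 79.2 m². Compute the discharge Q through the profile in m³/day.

Flow is perpendicular to layering, so the layers act in series and the equivalent K is the thickness-weighted harmonic mean.
Total thickness L = 13.4 + 11.9 + 10.3 = 35.60 m.
Σ(b_i/K_i) = 13.4/0.0197 + 11.9/0.165 + 10.3/2.74 = 756.1 d.
K_eq = L / Σ(b_i/K_i) = 35.60 / 756.1 = 0.04708 m/day.
Q = K_eq · A · (Δh/L) = 0.04708 × 79.2 × (17.0/35.60) = 1.781 m³/day.

1.78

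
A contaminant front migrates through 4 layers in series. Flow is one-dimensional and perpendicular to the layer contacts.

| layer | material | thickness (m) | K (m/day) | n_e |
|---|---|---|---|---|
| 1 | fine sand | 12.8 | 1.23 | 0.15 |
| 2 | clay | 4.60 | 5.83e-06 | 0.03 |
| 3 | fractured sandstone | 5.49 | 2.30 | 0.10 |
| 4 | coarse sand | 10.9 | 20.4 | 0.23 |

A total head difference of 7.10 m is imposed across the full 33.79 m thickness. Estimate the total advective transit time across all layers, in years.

With flow normal to the layers, continuity requires the same specific discharge q through every layer.
Σ(b_i/K_i) = 12.8/1.23 + 4.60/5.83e-06 + 5.49/2.30 + 10.9/20.4 = 7.890e+05 d.
q = Δh / Σ(b_i/K_i) = 7.10 / 7.890e+05 = 8.998e-06 m/day.
In each layer the seepage velocity is v_i = q/n_i, so the layer transit time is t_i = b_i·n_i / q:
  layer 1 (fine sand): t_1 = 12.8 × 0.15 / 8.998e-06 = 2.134e+05 d
  layer 2 (clay): t_2 = 4.60 × 0.03 / 8.998e-06 = 15336 d
  layer 3 (fractured sandstone): t_3 = 5.49 × 0.10 / 8.998e-06 = 61011 d
  layer 4 (coarse sand): t_4 = 10.9 × 0.23 / 8.998e-06 = 2.786e+05 d
Total t = Σ t_i = 5.683e+05 days = 1556 years.

1560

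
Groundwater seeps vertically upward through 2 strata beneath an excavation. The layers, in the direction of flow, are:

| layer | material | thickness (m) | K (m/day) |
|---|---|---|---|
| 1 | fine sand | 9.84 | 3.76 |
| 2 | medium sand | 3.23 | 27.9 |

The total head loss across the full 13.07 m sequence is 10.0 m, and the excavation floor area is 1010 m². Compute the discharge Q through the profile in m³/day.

Flow is perpendicular to layering, so the layers act in series and the equivalent K is the thickness-weighted harmonic mean.
Total thickness L = 9.84 + 3.23 = 13.07 m.
Σ(b_i/K_i) = 9.84/3.76 + 3.23/27.9 = 2.733 d.
K_eq = L / Σ(b_i/K_i) = 13.07 / 2.733 = 4.783 m/day.
Q = K_eq · A · (Δh/L) = 4.783 × 1010 × (10.0/13.07) = 3696 m³/day.

3700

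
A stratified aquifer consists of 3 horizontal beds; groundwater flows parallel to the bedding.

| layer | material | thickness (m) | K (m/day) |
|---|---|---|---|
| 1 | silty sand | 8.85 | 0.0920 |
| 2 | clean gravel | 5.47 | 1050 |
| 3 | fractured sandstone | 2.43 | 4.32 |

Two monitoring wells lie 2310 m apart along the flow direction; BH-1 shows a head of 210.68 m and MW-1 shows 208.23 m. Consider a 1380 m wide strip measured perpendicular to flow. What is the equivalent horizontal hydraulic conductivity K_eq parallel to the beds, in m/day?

Flow is parallel to layering, so each bed carries its own Darcy discharge and the transmissivities add.
Σ(K_i·b_i) = 0.0920×8.85 + 1050×5.47 + 4.32×2.43 = 5755 m²/day.
Total thickness b = 16.75 m, so K_eq = Σ(K_i·b_i)/b = 343.6 m/day.

344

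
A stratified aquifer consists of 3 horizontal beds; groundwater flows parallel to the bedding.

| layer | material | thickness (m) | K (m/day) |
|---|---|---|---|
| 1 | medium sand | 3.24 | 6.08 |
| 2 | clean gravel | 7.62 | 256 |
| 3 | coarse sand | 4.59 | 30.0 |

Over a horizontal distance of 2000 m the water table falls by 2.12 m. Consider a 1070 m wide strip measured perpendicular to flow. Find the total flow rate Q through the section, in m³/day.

2390

Flow is parallel to layering, so each bed carries its own Darcy discharge and the transmissivities add.
Σ(K_i·b_i) = 6.08×3.24 + 256×7.62 + 30.0×4.59 = 2108 m²/day.
Hydraulic gradient i = Δh / L = 2.12 / 2000 = 0.001060.
Q = Σ(K_i·b_i) · W · i = 2108 × 1070 × 0.001060 = 2391 m³/day.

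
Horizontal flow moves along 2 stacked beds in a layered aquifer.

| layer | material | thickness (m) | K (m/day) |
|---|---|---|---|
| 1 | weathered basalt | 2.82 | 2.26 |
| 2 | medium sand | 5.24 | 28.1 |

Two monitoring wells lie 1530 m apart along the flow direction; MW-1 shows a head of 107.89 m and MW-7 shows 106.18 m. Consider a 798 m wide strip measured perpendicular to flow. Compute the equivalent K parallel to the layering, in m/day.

Flow is parallel to layering, so each bed carries its own Darcy discharge and the transmissivities add.
Σ(K_i·b_i) = 2.26×2.82 + 28.1×5.24 = 153.6 m²/day.
Total thickness b = 8.060 m, so K_eq = Σ(K_i·b_i)/b = 19.06 m/day.

19.1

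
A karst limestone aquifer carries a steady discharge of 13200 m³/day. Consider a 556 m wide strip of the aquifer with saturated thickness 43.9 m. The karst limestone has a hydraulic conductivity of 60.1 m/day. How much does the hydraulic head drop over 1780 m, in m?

16.0

Cross-sectional area A = 556 × 43.9 = 24408 m².
From Q = K·A·i, i = Q / (K·A) = 13200 / (60.10 × 24408) = 0.008998.
Head loss Δh = i · L = 0.008998 × 1780 = 16.02 m.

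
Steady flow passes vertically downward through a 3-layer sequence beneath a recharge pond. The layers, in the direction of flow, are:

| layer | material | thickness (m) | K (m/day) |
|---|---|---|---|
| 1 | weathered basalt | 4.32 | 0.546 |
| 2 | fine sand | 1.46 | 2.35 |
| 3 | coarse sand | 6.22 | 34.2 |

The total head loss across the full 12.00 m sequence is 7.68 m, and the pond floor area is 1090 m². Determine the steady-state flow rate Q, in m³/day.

961

Flow is perpendicular to layering, so the layers act in series and the equivalent K is the thickness-weighted harmonic mean.
Total thickness L = 4.32 + 1.46 + 6.22 = 12.00 m.
Σ(b_i/K_i) = 4.32/0.546 + 1.46/2.35 + 6.22/34.2 = 8.715 d.
K_eq = L / Σ(b_i/K_i) = 12.00 / 8.715 = 1.377 m/day.
Q = K_eq · A · (Δh/L) = 1.377 × 1090 × (7.68/12.00) = 960.5 m³/day.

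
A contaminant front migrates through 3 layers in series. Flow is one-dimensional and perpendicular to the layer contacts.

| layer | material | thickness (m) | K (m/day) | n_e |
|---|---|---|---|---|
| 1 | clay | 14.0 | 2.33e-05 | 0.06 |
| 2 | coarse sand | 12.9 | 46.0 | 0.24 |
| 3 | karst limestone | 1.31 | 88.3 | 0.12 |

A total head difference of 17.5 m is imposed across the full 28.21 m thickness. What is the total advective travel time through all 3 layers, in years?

385

With flow normal to the layers, continuity requires the same specific discharge q through every layer.
Σ(b_i/K_i) = 14.0/2.33e-05 + 12.9/46.0 + 1.31/88.3 = 6.009e+05 d.
q = Δh / Σ(b_i/K_i) = 17.5 / 6.009e+05 = 2.912e-05 m/day.
In each layer the seepage velocity is v_i = q/n_i, so the layer transit time is t_i = b_i·n_i / q:
  layer 1 (clay): t_1 = 14.0 × 0.06 / 2.912e-05 = 28841 d
  layer 2 (coarse sand): t_2 = 12.9 × 0.24 / 2.912e-05 = 1.063e+05 d
  layer 3 (karst limestone): t_3 = 1.31 × 0.12 / 2.912e-05 = 5397 d
Total t = Σ t_i = 1.405e+05 days = 384.8 years.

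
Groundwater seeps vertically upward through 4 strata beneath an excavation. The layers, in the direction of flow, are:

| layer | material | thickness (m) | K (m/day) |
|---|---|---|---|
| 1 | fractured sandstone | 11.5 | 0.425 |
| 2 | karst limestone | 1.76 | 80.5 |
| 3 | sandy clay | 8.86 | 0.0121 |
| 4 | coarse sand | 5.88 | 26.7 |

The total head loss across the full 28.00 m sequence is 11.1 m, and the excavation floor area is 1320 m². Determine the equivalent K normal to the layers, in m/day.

Flow is perpendicular to layering, so the layers act in series and the equivalent K is the thickness-weighted harmonic mean.
Total thickness L = 11.5 + 1.76 + 8.86 + 5.88 = 28.00 m.
Σ(b_i/K_i) = 11.5/0.425 + 1.76/80.5 + 8.86/0.0121 + 5.88/26.7 = 759.5 d.
K_eq = L / Σ(b_i/K_i) = 28.00 / 759.5 = 0.03686 m/day.

0.0369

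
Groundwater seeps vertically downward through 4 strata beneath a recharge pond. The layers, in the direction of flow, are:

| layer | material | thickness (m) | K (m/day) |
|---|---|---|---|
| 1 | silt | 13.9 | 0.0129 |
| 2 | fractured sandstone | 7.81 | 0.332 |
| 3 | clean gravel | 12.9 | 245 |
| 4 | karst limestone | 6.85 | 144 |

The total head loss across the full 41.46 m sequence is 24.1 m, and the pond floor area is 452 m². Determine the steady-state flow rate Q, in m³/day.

9.89

Flow is perpendicular to layering, so the layers act in series and the equivalent K is the thickness-weighted harmonic mean.
Total thickness L = 13.9 + 7.81 + 12.9 + 6.85 = 41.46 m.
Σ(b_i/K_i) = 13.9/0.0129 + 7.81/0.332 + 12.9/245 + 6.85/144 = 1101 d.
K_eq = L / Σ(b_i/K_i) = 41.46 / 1101 = 0.03765 m/day.
Q = K_eq · A · (Δh/L) = 0.03765 × 452 × (24.1/41.46) = 9.893 m³/day.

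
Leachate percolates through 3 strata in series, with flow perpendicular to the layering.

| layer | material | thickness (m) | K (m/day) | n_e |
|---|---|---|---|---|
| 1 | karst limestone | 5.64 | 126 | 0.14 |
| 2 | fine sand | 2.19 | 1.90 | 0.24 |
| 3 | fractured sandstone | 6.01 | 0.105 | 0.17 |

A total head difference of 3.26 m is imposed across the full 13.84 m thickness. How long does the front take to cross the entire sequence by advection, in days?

With flow normal to the layers, continuity requires the same specific discharge q through every layer.
Σ(b_i/K_i) = 5.64/126 + 2.19/1.90 + 6.01/0.105 = 58.44 d.
q = Δh / Σ(b_i/K_i) = 3.26 / 58.44 = 0.05579 m/day.
In each layer the seepage velocity is v_i = q/n_i, so the layer transit time is t_i = b_i·n_i / q:
  layer 1 (karst limestone): t_1 = 5.64 × 0.14 / 0.05579 = 14.15 d
  layer 2 (fine sand): t_2 = 2.19 × 0.24 / 0.05579 = 9.421 d
  layer 3 (fractured sandstone): t_3 = 6.01 × 0.17 / 0.05579 = 18.31 d
Total t = Σ t_i = 41.89 days.

41.9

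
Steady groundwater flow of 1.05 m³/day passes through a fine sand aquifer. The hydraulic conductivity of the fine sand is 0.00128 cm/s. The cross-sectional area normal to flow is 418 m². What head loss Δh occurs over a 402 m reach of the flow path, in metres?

Convert K: 0.00128 cm/s × 864 = 1.106 m/day.
From Q = K·A·i, i = Q / (K·A) = 1.05 / (1.106 × 418.0) = 0.002271.
Head loss Δh = i · L = 0.002271 × 402 = 0.9131 m.

0.913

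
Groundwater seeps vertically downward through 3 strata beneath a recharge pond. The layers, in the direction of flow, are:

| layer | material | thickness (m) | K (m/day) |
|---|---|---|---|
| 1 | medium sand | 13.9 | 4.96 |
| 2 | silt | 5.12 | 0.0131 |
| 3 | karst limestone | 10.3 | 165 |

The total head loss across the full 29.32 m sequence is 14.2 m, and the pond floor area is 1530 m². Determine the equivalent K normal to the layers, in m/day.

0.0745

Flow is perpendicular to layering, so the layers act in series and the equivalent K is the thickness-weighted harmonic mean.
Total thickness L = 13.9 + 5.12 + 10.3 = 29.32 m.
Σ(b_i/K_i) = 13.9/4.96 + 5.12/0.0131 + 10.3/165 = 393.7 d.
K_eq = L / Σ(b_i/K_i) = 29.32 / 393.7 = 0.07447 m/day.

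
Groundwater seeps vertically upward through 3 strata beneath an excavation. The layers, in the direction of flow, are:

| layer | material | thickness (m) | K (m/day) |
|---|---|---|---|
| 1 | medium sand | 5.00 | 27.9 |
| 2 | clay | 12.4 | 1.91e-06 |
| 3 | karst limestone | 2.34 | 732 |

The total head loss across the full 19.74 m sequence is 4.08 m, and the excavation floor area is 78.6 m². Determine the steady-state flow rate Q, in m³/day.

4.94e-05

Flow is perpendicular to layering, so the layers act in series and the equivalent K is the thickness-weighted harmonic mean.
Total thickness L = 5.00 + 12.4 + 2.34 = 19.74 m.
Σ(b_i/K_i) = 5.00/27.9 + 12.4/1.91e-06 + 2.34/732 = 6.492e+06 d.
K_eq = L / Σ(b_i/K_i) = 19.74 / 6.492e+06 = 3.041e-06 m/day.
Q = K_eq · A · (Δh/L) = 3.041e-06 × 78.6 × (4.08/19.74) = 4.940e-05 m³/day.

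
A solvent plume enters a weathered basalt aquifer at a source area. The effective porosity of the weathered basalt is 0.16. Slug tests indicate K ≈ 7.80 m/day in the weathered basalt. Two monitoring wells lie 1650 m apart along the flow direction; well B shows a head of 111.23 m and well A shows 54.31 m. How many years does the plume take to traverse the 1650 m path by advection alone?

2.69

Hydraulic gradient i = (111.23 − 54.31) / 1650 = 56.92 / 1650 = 0.03450.
Darcy flux q = K · i = 7.800 × 0.03450 = 0.2691 m/day.
Seepage velocity v = q / n_e = 0.2691 / 0.16 = 1.682 m/day.
Travel time t = L / v = 1650 / 1.682 = 981.1 days = 2.686 years.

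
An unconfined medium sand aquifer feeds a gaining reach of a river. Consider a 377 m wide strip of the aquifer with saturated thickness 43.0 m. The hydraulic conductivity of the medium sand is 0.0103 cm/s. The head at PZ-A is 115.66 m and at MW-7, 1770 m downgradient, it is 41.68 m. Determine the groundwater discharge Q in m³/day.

6030

Convert K: 0.0103 cm/s × 864 = 8.899 m/day.
Cross-sectional area A = 377 × 43.0 = 16211 m².
Hydraulic gradient i = (115.66 − 41.68) / 1770 = 73.98 / 1770 = 0.04180.
Darcy's law: Q = K · A · i = 8.899 × 16211 × 0.04180 = 6030 m³/day.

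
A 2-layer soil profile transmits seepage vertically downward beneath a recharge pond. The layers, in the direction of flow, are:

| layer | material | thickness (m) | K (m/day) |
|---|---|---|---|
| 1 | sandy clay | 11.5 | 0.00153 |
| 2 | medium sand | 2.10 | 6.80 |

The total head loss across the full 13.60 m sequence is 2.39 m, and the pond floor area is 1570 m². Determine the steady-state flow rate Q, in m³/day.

Flow is perpendicular to layering, so the layers act in series and the equivalent K is the thickness-weighted harmonic mean.
Total thickness L = 11.5 + 2.10 = 13.60 m.
Σ(b_i/K_i) = 11.5/0.00153 + 2.10/6.80 = 7517 d.
K_eq = L / Σ(b_i/K_i) = 13.60 / 7517 = 0.001809 m/day.
Q = K_eq · A · (Δh/L) = 0.001809 × 1570 × (2.39/13.60) = 0.4992 m³/day.

0.499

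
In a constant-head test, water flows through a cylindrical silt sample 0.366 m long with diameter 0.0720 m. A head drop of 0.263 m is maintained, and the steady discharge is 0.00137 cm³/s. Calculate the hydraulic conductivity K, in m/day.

0.0405

Cross-sectional area A = π·(d/2)² = π × (0.0720/2)² = 0.004072 m².
Convert discharge: 0.00137 cm³/s = 1.370e-09 m³/s.
Darcy's law rearranged: K = Q·L / (A·Δh) = 1.370e-09 × 0.366 / (0.004072 × 0.263) = 4.683e-07 m/s = 0.04046 m/day.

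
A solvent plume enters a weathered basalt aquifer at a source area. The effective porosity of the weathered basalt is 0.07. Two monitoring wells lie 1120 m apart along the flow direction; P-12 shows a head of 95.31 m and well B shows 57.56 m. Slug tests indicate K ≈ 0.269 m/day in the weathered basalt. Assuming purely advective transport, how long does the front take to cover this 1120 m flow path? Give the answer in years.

23.7

Hydraulic gradient i = (95.31 − 57.56) / 1120 = 37.75 / 1120 = 0.03371.
Darcy flux q = K · i = 0.2690 × 0.03371 = 0.009067 m/day.
Seepage velocity v = q / n_e = 0.009067 / 0.07 = 0.1295 m/day.
Travel time t = L / v = 1120 / 0.1295 = 8647 days = 23.67 years.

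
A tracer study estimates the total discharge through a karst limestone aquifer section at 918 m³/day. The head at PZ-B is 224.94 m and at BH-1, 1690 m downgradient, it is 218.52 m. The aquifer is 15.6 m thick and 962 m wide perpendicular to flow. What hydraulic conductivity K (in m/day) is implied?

Cross-sectional area A = 962 × 15.6 = 15007 m².
Hydraulic gradient i = (224.94 − 218.52) / 1690 = 6.42 / 1690 = 0.003799.
From Q = K·A·i, K = Q / (A·i) = 918 / (15007 × 0.003799) = 16.10 m/day.

16.1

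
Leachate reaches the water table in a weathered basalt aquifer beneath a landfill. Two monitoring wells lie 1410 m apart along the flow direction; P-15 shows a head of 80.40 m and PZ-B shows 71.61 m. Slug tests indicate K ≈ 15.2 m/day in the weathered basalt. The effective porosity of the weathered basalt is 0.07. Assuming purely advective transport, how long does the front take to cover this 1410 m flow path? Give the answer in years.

2.85

Hydraulic gradient i = (80.40 − 71.61) / 1410 = 8.79 / 1410 = 0.006234.
Darcy flux q = K · i = 15.20 × 0.006234 = 0.09476 m/day.
Seepage velocity v = q / n_e = 0.09476 / 0.07 = 1.354 m/day.
Travel time t = L / v = 1410 / 1.354 = 1042 days = 2.852 years.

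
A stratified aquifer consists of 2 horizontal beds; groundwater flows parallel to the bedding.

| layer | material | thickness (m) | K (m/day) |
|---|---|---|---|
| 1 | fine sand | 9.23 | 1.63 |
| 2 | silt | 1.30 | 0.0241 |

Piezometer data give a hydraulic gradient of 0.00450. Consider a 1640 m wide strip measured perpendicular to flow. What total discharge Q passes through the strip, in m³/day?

111

Flow is parallel to layering, so each bed carries its own Darcy discharge and the transmissivities add.
Σ(K_i·b_i) = 1.63×9.23 + 0.0241×1.30 = 15.08 m²/day.
Hydraulic gradient i = 0.00450.
Q = Σ(K_i·b_i) · W · i = 15.08 × 1640 × 0.004500 = 111.3 m³/day.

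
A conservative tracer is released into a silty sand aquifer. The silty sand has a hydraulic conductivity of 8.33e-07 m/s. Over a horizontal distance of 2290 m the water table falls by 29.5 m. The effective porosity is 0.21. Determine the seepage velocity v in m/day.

Convert K: 8.33e-07 m/s × 86400 = 0.07197 m/day.
Hydraulic gradient i = Δh / L = 29.5 / 2290 = 0.01288.
Darcy flux q = K · i = 0.07197 × 0.01288 = 0.0009271 m/day.
Seepage velocity v = q / n_e = 0.0009271 / 0.21 = 0.004415 m/day.

0.00441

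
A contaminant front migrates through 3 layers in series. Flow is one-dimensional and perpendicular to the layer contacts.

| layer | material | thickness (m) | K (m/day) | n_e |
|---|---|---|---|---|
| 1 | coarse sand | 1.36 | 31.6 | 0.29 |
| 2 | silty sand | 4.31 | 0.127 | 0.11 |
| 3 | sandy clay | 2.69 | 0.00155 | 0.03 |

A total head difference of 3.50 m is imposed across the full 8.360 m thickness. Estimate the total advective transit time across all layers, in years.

1.31

With flow normal to the layers, continuity requires the same specific discharge q through every layer.
Σ(b_i/K_i) = 1.36/31.6 + 4.31/0.127 + 2.69/0.00155 = 1769 d.
q = Δh / Σ(b_i/K_i) = 3.50 / 1769 = 0.001978 m/day.
In each layer the seepage velocity is v_i = q/n_i, so the layer transit time is t_i = b_i·n_i / q:
  layer 1 (coarse sand): t_1 = 1.36 × 0.29 / 0.001978 = 199.4 d
  layer 2 (silty sand): t_2 = 4.31 × 0.11 / 0.001978 = 239.7 d
  layer 3 (sandy clay): t_3 = 2.69 × 0.03 / 0.001978 = 40.80 d
Total t = Σ t_i = 479.9 days = 1.314 years.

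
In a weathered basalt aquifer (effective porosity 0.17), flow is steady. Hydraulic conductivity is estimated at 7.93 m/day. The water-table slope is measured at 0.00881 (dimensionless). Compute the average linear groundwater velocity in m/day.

0.411

Hydraulic gradient i = 0.00881.
Darcy flux q = K · i = 7.930 × 0.008810 = 0.06986 m/day.
Seepage velocity v = q / n_e = 0.06986 / 0.17 = 0.4110 m/day.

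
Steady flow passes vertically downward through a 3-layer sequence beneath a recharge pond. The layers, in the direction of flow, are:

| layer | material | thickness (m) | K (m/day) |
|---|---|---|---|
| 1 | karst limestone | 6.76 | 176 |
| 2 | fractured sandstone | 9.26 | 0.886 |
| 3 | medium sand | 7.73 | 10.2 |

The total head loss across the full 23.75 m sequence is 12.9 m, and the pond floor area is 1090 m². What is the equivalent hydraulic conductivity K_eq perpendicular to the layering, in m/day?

Flow is perpendicular to layering, so the layers act in series and the equivalent K is the thickness-weighted harmonic mean.
Total thickness L = 6.76 + 9.26 + 7.73 = 23.75 m.
Σ(b_i/K_i) = 6.76/176 + 9.26/0.886 + 7.73/10.2 = 11.25 d.
K_eq = L / Σ(b_i/K_i) = 23.75 / 11.25 = 2.112 m/day.

2.11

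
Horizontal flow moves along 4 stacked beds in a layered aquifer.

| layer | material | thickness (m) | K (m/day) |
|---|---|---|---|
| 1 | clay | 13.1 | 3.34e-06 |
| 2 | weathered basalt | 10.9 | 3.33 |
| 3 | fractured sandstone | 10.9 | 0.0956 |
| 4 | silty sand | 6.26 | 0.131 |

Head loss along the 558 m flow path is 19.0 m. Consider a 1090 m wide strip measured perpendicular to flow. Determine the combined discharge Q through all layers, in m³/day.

Flow is parallel to layering, so each bed carries its own Darcy discharge and the transmissivities add.
Σ(K_i·b_i) = 3.34e-06×13.1 + 3.33×10.9 + 0.0956×10.9 + 0.131×6.26 = 38.16 m²/day.
Hydraulic gradient i = Δh / L = 19.0 / 558 = 0.03405.
Q = Σ(K_i·b_i) · W · i = 38.16 × 1090 × 0.03405 = 1416 m³/day.

1420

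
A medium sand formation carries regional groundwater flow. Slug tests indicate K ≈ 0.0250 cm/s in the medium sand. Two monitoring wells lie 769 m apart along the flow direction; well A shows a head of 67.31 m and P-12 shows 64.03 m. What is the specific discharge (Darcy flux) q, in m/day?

0.0921

Convert K: 0.0250 cm/s × 864 = 21.60 m/day.
Hydraulic gradient i = (67.31 − 64.03) / 769 = 3.28 / 769 = 0.004265.
Specific discharge q = K · i = 21.60 × 0.004265 = 0.09213 m/day.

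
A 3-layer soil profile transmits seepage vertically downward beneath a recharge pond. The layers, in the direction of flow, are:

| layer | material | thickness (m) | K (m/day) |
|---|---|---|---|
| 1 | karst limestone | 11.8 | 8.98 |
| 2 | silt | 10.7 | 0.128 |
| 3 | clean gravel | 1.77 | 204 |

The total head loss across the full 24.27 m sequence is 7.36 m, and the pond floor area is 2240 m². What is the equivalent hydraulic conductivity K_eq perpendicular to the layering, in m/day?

Flow is perpendicular to layering, so the layers act in series and the equivalent K is the thickness-weighted harmonic mean.
Total thickness L = 11.8 + 10.7 + 1.77 = 24.27 m.
Σ(b_i/K_i) = 11.8/8.98 + 10.7/0.128 + 1.77/204 = 84.92 d.
K_eq = L / Σ(b_i/K_i) = 24.27 / 84.92 = 0.2858 m/day.

0.286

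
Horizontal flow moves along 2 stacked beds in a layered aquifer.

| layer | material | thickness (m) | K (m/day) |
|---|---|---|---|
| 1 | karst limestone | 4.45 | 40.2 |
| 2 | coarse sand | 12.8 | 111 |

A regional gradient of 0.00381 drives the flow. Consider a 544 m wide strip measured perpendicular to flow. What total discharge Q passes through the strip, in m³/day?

3320

Flow is parallel to layering, so each bed carries its own Darcy discharge and the transmissivities add.
Σ(K_i·b_i) = 40.2×4.45 + 111×12.8 = 1600 m²/day.
Hydraulic gradient i = 0.00381.
Q = Σ(K_i·b_i) · W · i = 1600 × 544 × 0.003810 = 3316 m³/day.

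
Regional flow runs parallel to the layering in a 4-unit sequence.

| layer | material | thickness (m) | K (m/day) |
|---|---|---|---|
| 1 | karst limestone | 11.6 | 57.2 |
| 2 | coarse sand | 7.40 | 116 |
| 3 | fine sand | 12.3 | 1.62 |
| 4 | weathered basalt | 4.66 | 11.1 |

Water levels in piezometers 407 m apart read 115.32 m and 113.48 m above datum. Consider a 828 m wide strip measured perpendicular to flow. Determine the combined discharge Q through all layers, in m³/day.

5970

Flow is parallel to layering, so each bed carries its own Darcy discharge and the transmissivities add.
Σ(K_i·b_i) = 57.2×11.6 + 116×7.40 + 1.62×12.3 + 11.1×4.66 = 1594 m²/day.
Hydraulic gradient i = (115.32 − 113.48) / 407 = 1.84 / 407 = 0.004521.
Q = Σ(K_i·b_i) · W · i = 1594 × 828 × 0.004521 = 5965 m³/day.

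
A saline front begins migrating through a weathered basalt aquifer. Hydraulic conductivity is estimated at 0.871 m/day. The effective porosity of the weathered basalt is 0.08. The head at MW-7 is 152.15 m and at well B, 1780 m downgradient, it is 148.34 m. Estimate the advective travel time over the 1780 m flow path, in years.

Hydraulic gradient i = (152.15 − 148.34) / 1780 = 3.81 / 1780 = 0.002140.
Darcy flux q = K · i = 0.8710 × 0.002140 = 0.001864 m/day.
Seepage velocity v = q / n_e = 0.001864 / 0.08 = 0.02330 m/day.
Travel time t = L / v = 1780 / 0.02330 = 76381 days = 209.1 years.

209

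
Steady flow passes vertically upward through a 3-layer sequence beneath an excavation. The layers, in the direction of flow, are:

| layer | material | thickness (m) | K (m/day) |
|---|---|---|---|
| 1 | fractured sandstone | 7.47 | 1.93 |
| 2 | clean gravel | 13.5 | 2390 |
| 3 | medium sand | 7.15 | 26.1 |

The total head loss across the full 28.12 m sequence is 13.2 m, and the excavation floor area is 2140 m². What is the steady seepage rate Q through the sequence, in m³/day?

6810

Flow is perpendicular to layering, so the layers act in series and the equivalent K is the thickness-weighted harmonic mean.
Total thickness L = 7.47 + 13.5 + 7.15 = 28.12 m.
Σ(b_i/K_i) = 7.47/1.93 + 13.5/2390 + 7.15/26.1 = 4.150 d.
K_eq = L / Σ(b_i/K_i) = 28.12 / 4.150 = 6.776 m/day.
Q = K_eq · A · (Δh/L) = 6.776 × 2140 × (13.2/28.12) = 6807 m³/day.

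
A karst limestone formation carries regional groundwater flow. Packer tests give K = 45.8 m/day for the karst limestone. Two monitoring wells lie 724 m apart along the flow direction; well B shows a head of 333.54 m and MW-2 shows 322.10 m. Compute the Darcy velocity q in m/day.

0.724

Hydraulic gradient i = (333.54 − 322.10) / 724 = 11.44 / 724 = 0.01580.
Specific discharge q = K · i = 45.80 × 0.01580 = 0.7237 m/day.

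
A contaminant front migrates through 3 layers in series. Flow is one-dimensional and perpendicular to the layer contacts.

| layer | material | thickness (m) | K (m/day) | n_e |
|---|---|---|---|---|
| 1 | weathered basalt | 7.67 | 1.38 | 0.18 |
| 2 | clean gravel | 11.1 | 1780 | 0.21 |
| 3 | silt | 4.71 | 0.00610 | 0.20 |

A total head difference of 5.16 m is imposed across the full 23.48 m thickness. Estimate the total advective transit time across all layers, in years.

1.92

With flow normal to the layers, continuity requires the same specific discharge q through every layer.
Σ(b_i/K_i) = 7.67/1.38 + 11.1/1780 + 4.71/0.00610 = 777.7 d.
q = Δh / Σ(b_i/K_i) = 5.16 / 777.7 = 0.006635 m/day.
In each layer the seepage velocity is v_i = q/n_i, so the layer transit time is t_i = b_i·n_i / q:
  layer 1 (weathered basalt): t_1 = 7.67 × 0.18 / 0.006635 = 208.1 d
  layer 2 (clean gravel): t_2 = 11.1 × 0.21 / 0.006635 = 351.3 d
  layer 3 (silt): t_3 = 4.71 × 0.20 / 0.006635 = 142.0 d
Total t = Σ t_i = 701.4 days = 1.920 years.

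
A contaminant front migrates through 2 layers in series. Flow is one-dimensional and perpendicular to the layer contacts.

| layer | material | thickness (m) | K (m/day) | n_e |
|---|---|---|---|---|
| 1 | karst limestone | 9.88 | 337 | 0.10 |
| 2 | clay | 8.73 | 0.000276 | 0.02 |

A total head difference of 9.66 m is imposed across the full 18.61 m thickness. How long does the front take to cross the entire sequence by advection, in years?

With flow normal to the layers, continuity requires the same specific discharge q through every layer.
Σ(b_i/K_i) = 9.88/337 + 8.73/0.000276 = 31630 d.
q = Δh / Σ(b_i/K_i) = 9.66 / 31630 = 0.0003054 m/day.
In each layer the seepage velocity is v_i = q/n_i, so the layer transit time is t_i = b_i·n_i / q:
  layer 1 (karst limestone): t_1 = 9.88 × 0.10 / 0.0003054 = 3235 d
  layer 2 (clay): t_2 = 8.73 × 0.02 / 0.0003054 = 571.7 d
Total t = Σ t_i = 3807 days = 10.42 years.

10.4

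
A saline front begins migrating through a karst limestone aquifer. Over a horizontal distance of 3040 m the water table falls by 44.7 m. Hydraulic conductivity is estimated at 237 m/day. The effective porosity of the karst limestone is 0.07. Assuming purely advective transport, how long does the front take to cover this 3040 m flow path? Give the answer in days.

Hydraulic gradient i = Δh / L = 44.7 / 3040 = 0.01470.
Darcy flux q = K · i = 237.0 × 0.01470 = 3.485 m/day.
Seepage velocity v = q / n_e = 3.485 / 0.07 = 49.78 m/day.
Travel time t = L / v = 3040 / 49.78 = 61.06 days.

61.1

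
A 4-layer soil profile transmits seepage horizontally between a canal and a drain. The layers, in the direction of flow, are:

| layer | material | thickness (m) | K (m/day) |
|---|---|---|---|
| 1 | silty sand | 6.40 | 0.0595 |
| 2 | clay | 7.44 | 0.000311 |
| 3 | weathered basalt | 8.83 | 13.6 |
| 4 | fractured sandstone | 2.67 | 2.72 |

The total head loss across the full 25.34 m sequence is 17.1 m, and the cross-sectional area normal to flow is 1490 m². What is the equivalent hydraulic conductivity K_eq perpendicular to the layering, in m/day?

0.00105

Flow is perpendicular to layering, so the layers act in series and the equivalent K is the thickness-weighted harmonic mean.
Total thickness L = 6.40 + 7.44 + 8.83 + 2.67 = 25.34 m.
Σ(b_i/K_i) = 6.40/0.0595 + 7.44/0.000311 + 8.83/13.6 + 2.67/2.72 = 24032 d.
K_eq = L / Σ(b_i/K_i) = 25.34 / 24032 = 0.001054 m/day.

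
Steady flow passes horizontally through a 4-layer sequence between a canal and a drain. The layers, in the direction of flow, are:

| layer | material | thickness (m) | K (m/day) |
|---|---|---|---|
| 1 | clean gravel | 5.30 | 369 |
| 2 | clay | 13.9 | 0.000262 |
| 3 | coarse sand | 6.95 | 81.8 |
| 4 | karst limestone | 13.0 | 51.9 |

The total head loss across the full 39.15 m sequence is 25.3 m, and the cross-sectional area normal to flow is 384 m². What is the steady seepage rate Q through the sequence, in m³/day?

0.183

Flow is perpendicular to layering, so the layers act in series and the equivalent K is the thickness-weighted harmonic mean.
Total thickness L = 5.30 + 13.9 + 6.95 + 13.0 = 39.15 m.
Σ(b_i/K_i) = 5.30/369 + 13.9/0.000262 + 6.95/81.8 + 13.0/51.9 = 53054 d.
K_eq = L / Σ(b_i/K_i) = 39.15 / 53054 = 0.0007379 m/day.
Q = K_eq · A · (Δh/L) = 0.0007379 × 384 × (25.3/39.15) = 0.1831 m³/day.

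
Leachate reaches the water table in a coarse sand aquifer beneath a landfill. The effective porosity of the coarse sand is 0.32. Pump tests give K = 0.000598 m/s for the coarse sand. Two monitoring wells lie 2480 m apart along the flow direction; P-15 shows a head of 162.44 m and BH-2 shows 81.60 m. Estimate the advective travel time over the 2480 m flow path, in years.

1.29

Convert K: 0.000598 m/s × 86400 = 51.67 m/day.
Hydraulic gradient i = (162.44 − 81.60) / 2480 = 80.84 / 2480 = 0.03260.
Darcy flux q = K · i = 51.67 × 0.03260 = 1.684 m/day.
Seepage velocity v = q / n_e = 1.684 / 0.32 = 5.263 m/day.
Travel time t = L / v = 2480 / 5.263 = 471.2 days = 1.290 years.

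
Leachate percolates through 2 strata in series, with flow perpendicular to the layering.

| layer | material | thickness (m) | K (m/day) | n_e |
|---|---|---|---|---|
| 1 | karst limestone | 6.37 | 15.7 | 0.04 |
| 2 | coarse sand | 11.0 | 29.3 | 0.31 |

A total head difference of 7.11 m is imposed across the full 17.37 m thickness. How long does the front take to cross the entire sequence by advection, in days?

With flow normal to the layers, continuity requires the same specific discharge q through every layer.
Σ(b_i/K_i) = 6.37/15.7 + 11.0/29.3 = 0.7812 d.
q = Δh / Σ(b_i/K_i) = 7.11 / 0.7812 = 9.102 m/day.
In each layer the seepage velocity is v_i = q/n_i, so the layer transit time is t_i = b_i·n_i / q:
  layer 1 (karst limestone): t_1 = 6.37 × 0.04 / 9.102 = 0.02799 d
  layer 2 (coarse sand): t_2 = 11.0 × 0.31 / 9.102 = 0.3746 d
Total t = Σ t_i = 0.4026 days.

0.403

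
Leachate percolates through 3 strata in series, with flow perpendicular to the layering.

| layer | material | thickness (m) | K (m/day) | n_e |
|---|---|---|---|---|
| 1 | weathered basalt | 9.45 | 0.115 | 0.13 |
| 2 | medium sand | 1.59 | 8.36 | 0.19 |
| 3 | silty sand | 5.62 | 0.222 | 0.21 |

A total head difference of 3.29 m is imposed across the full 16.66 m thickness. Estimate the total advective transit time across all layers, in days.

88.7

With flow normal to the layers, continuity requires the same specific discharge q through every layer.
Σ(b_i/K_i) = 9.45/0.115 + 1.59/8.36 + 5.62/0.222 = 107.7 d.
q = Δh / Σ(b_i/K_i) = 3.29 / 107.7 = 0.03055 m/day.
In each layer the seepage velocity is v_i = q/n_i, so the layer transit time is t_i = b_i·n_i / q:
  layer 1 (weathered basalt): t_1 = 9.45 × 0.13 / 0.03055 = 40.21 d
  layer 2 (medium sand): t_2 = 1.59 × 0.19 / 0.03055 = 9.888 d
  layer 3 (silty sand): t_3 = 5.62 × 0.21 / 0.03055 = 38.63 d
Total t = Σ t_i = 88.72 days.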